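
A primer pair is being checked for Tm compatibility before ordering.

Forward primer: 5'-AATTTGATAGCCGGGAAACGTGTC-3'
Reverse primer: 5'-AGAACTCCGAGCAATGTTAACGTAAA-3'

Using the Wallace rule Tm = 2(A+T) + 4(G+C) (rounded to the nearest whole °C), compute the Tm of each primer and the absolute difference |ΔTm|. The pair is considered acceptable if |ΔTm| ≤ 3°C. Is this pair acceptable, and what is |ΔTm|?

|ΔTm| = 2°C; the pair is acceptable.

Forward: A=7 T=6 G=7 C=4 → Tm = 2·13 + 4·11 = 70°C.
Reverse: A=11 T=5 G=5 C=5 → Tm = 2·16 + 4·10 = 72°C.
|ΔTm| = |70 − 72| = 2°C, ≤ 3°C.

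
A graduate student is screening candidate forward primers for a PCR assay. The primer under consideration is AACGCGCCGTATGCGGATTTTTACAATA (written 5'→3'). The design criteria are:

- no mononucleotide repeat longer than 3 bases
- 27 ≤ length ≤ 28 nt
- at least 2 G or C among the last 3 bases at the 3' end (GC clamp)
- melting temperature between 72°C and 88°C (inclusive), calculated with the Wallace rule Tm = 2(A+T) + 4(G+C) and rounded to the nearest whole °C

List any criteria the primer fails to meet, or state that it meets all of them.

Fails: homopolymer run, GC clamp.

Base counts: A=8, T=8, G=6, C=6 (length 28).
homopolymer run: longest run = 5, exceeds 3 ✗
length: length 28 ✓
GC clamp: 3' end ATA has 0 G/C, need ≥2 ✗
Tm: Tm = 2·16 + 4·12 = 80°C ✓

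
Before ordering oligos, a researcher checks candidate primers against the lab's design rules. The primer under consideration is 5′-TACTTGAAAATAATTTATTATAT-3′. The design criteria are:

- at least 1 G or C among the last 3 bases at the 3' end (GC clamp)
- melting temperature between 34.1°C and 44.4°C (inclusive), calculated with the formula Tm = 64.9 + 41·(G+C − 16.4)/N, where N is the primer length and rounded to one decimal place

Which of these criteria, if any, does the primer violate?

Fails: GC clamp.

Base counts: A=10, T=11, G=1, C=1 (length 23).
GC clamp: 3' end TAT has 0 G/C, need ≥1 ✗
Tm: Tm = 64.9 + 41·(2 − 16.4)/23 = 39.2°C ✓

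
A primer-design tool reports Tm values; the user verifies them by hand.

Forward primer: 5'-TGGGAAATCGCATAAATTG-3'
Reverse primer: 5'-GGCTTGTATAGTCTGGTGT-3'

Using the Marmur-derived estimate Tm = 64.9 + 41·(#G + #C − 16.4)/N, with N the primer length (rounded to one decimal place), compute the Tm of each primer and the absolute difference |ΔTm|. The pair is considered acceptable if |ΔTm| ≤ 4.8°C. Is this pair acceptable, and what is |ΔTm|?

Forward: G+C = 7, N = 19 → Tm = 64.9 + 41·(7 − 16.4)/19 = 44.6°C.
Reverse: G+C = 9, N = 19 → Tm = 64.9 + 41·(9 − 16.4)/19 = 48.9°C.
|ΔTm| = |44.6 − 48.9| = 4.3°C, ≤ 4.8°C.

|ΔTm| = 4.3°C; the pair is acceptable.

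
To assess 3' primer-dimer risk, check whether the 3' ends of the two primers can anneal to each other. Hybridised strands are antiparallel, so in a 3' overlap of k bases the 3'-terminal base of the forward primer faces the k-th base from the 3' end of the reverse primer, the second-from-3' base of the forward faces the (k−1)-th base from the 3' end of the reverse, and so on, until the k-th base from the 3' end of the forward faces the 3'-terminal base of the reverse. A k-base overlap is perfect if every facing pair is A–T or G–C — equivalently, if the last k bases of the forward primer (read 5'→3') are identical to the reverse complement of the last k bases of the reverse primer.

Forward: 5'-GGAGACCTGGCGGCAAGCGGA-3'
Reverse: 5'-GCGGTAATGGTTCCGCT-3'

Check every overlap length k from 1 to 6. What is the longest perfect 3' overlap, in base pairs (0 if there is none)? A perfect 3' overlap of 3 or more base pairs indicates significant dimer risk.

Longest perfect overlap: 6 complementary base pairs; significant dimer risk (threshold 3).

Last 6 bases (5'→3') — forward …AGCGGA, reverse …TCCGCT.
Reverse complement of the reverse primer's last 6 bases: AGCGGA; its first k bases are the reverse complement of the reverse primer's last k bases, so a perfect k-base overlap needs the forward primer's last k bases to equal them.
Comparing (forward last k vs required): k=1: A vs A ✓; k=2: GA vs AG ✗; k=3: GGA vs AGC ✗; k=4: CGGA vs AGCG ✗; k=5: GCGGA vs AGCGG ✗; k=6: AGCGGA vs AGCGGA ✓.
Perfect overlaps at k = 1, 6; the largest is 6.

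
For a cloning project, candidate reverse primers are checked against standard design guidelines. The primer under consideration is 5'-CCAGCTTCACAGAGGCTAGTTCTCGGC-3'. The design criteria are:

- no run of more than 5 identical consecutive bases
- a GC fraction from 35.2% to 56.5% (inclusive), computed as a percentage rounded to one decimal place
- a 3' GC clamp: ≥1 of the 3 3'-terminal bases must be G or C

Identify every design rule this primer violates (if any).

Fails: GC content.

Base counts: A=5, T=6, G=7, C=9 (length 27).
homopolymer run: longest run = 2 ✓
GC content: GC 16/27 = 59.3%, outside 35.2–56.5% ✗
GC clamp: 3' end GGC has 3 G/C ✓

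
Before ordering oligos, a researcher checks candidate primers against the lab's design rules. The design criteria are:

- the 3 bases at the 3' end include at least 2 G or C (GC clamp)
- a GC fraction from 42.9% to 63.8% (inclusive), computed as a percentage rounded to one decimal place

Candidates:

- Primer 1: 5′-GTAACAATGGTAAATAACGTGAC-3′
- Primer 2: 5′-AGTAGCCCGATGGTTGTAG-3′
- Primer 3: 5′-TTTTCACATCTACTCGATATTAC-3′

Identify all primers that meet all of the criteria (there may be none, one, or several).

Primer 1 (23 nt, A=10 T=5 G=5 C=3): 3' end GAC has 2 G/C ✓; GC 8/23 = 34.8%, outside 42.9–63.8% ✗ — fails.
Primer 2 (19 nt, A=4 T=5 G=7 C=3): 3' end TAG has 1 G/C, need ≥2 ✗; GC 10/19 = 52.6% ✓ — fails.
Primer 3 (23 nt, A=6 T=10 G=1 C=6): 3' end TAC has 1 G/C, need ≥2 ✗; GC 7/23 = 30.4%, outside 42.9–63.8% ✗ — fails.

None of the candidates satisfy all criteria.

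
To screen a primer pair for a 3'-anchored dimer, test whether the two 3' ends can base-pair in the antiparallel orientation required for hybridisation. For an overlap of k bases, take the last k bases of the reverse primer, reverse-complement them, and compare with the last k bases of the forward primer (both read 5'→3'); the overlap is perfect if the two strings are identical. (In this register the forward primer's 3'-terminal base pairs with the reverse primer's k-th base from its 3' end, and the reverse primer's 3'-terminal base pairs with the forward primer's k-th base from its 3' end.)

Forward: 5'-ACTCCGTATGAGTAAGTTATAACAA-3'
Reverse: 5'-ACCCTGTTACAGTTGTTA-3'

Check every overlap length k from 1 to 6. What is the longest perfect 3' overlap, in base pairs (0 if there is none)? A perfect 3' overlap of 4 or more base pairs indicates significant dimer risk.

Last 6 bases (5'→3') — forward …TAACAA, reverse …TTGTTA.
Reverse complement of the reverse primer's last 6 bases: TAACAA; its first k bases are the reverse complement of the reverse primer's last k bases, so a perfect k-base overlap needs the forward primer's last k bases to equal them.
Comparing (forward last k vs required): k=1: A vs T ✗; k=2: AA vs TA ✗; k=3: CAA vs TAA ✗; k=4: ACAA vs TAAC ✗; k=5: AACAA vs TAACA ✗; k=6: TAACAA vs TAACAA ✓.
Only k = 6 is perfect, so the longest perfect 3' overlap is 6.

Longest perfect overlap: 6 complementary base pairs; significant dimer risk (threshold 4).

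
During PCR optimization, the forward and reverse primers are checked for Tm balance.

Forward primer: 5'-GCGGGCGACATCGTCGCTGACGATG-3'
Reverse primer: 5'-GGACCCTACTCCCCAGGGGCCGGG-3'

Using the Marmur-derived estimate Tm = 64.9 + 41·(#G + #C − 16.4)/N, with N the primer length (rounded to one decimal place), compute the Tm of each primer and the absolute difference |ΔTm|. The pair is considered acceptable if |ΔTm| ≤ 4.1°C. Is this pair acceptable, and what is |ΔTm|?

Forward: G+C = 17, N = 25 → Tm = 64.9 + 41·(17 − 16.4)/25 = 65.9°C.
Reverse: G+C = 19, N = 24 → Tm = 64.9 + 41·(19 − 16.4)/24 = 69.3°C.
|ΔTm| = |65.9 − 69.3| = 3.4°C, ≤ 4.1°C.

|ΔTm| = 3.4°C; the pair is acceptable.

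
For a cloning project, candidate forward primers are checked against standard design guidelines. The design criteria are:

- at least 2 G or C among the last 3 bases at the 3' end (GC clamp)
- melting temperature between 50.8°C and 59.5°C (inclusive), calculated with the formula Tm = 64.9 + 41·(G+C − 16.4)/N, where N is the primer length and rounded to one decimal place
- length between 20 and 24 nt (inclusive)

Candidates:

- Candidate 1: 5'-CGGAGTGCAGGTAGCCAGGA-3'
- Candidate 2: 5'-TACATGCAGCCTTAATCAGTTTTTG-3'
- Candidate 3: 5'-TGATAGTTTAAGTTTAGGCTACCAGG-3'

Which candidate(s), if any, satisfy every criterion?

Candidate 1 only.

Candidate 1 (20 nt, A=5 T=2 G=9 C=4): 3' end GGA has 2 G/C ✓; Tm = 64.9 + 41·(13 − 16.4)/20 = 57.9°C ✓; length 20 ✓ — passes.
Candidate 2 (25 nt, A=6 T=10 G=4 C=5): 3' end TTG has 1 G/C, need ≥2 ✗; Tm = 64.9 + 41·(9 − 16.4)/25 = 52.8°C ✓; length 25, outside 20–24 ✗ — fails.
Candidate 3 (26 nt, A=7 T=9 G=7 C=3): 3' end AGG has 2 G/C ✓; Tm = 64.9 + 41·(10 − 16.4)/26 = 54.8°C ✓; length 26, outside 20–24 ✗ — fails.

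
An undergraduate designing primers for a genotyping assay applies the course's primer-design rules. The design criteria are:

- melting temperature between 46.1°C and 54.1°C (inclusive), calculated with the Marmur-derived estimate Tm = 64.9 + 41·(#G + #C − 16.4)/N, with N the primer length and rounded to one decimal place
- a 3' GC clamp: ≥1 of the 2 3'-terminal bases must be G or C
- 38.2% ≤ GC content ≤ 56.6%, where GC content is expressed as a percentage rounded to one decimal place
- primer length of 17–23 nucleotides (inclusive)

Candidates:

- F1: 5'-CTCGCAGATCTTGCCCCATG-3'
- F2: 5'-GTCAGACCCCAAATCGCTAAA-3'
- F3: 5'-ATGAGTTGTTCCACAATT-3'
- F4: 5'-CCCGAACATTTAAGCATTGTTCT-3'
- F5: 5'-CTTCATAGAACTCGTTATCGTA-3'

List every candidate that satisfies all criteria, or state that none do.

F1 (20 nt, A=3 T=5 G=4 C=8): Tm = 64.9 + 41·(12 − 16.4)/20 = 55.9°C, outside 46.1–54.1°C ✗; 3' end TG has 1 G/C ✓; GC 12/20 = 60.0%, outside 38.2–56.6% ✗; length 20 ✓ — fails.
F2 (21 nt, A=8 T=3 G=3 C=7): Tm = 64.9 + 41·(10 − 16.4)/21 = 52.4°C ✓; 3' end AA has 0 G/C, need ≥1 ✗; GC 10/21 = 47.6% ✓; length 21 ✓ — fails.
F3 (18 nt, A=5 T=7 G=3 C=3): Tm = 64.9 + 41·(6 − 16.4)/18 = 41.2°C, outside 46.1–54.1°C ✗; 3' end TT has 0 G/C, need ≥1 ✗; GC 6/18 = 33.3%, outside 38.2–56.6% ✗; length 18 ✓ — fails.
F4 (23 nt, A=6 T=8 G=3 C=6): Tm = 64.9 + 41·(9 − 16.4)/23 = 51.7°C ✓; 3' end CT has 1 G/C ✓; GC 9/23 = 39.1% ✓; length 23 ✓ — passes.
F5 (22 nt, A=6 T=8 G=3 C=5): Tm = 64.9 + 41·(8 − 16.4)/22 = 49.2°C ✓; 3' end TA has 0 G/C, need ≥1 ✗; GC 8/22 = 36.4%, outside 38.2–56.6% ✗; length 22 ✓ — fails.

F4 only.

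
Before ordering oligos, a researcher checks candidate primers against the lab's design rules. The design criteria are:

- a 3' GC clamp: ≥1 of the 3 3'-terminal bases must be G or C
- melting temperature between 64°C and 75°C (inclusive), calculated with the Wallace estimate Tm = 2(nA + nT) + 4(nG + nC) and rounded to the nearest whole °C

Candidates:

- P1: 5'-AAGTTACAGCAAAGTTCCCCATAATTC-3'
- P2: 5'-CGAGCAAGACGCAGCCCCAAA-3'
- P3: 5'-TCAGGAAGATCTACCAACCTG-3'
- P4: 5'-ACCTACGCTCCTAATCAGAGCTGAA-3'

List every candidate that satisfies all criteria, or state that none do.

P1 (27 nt, A=10 T=7 G=3 C=7): 3' end TTC has 1 G/C ✓; Tm = 2·17 + 4·10 = 74°C ✓ — passes.
P2 (21 nt, A=8 T=0 G=5 C=8): 3' end AAA has 0 G/C, need ≥1 ✗; Tm = 2·8 + 4·13 = 68°C ✓ — fails.
P3 (21 nt, A=7 T=4 G=4 C=6): 3' end CTG has 2 G/C ✓; Tm = 2·11 + 4·10 = 62°C, outside 64–75°C ✗ — fails.
P4 (25 nt, A=8 T=5 G=4 C=8): 3' end GAA has 1 G/C ✓; Tm = 2·13 + 4·12 = 74°C ✓ — passes.

P1 and P4.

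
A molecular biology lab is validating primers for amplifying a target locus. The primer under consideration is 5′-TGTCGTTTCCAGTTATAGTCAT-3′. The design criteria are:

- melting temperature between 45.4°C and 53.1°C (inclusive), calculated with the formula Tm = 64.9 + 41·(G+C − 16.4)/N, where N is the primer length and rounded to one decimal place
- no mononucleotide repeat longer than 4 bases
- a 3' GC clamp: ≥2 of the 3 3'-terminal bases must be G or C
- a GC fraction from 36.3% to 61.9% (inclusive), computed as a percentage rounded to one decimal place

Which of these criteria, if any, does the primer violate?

Base counts: A=4, T=10, G=4, C=4 (length 22).
Tm: Tm = 64.9 + 41·(8 − 16.4)/22 = 49.2°C ✓
homopolymer run: longest run = 3 ✓
GC clamp: 3' end CAT has 1 G/C, need ≥2 ✗
GC content: GC 8/22 = 36.4% ✓

Fails: GC clamp.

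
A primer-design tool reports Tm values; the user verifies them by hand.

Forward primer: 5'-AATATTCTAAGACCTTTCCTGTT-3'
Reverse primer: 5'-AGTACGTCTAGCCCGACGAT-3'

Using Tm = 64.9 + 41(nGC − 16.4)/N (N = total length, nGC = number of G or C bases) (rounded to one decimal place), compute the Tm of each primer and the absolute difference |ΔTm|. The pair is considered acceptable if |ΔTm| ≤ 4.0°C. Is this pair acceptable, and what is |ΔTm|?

|ΔTm| = 5.7°C; the pair is not acceptable.

Forward: G+C = 7, N = 23 → Tm = 64.9 + 41·(7 − 16.4)/23 = 48.1°C.
Reverse: G+C = 11, N = 20 → Tm = 64.9 + 41·(11 − 16.4)/20 = 53.8°C.
|ΔTm| = |48.1 − 53.8| = 5.7°C, > 4.0°C.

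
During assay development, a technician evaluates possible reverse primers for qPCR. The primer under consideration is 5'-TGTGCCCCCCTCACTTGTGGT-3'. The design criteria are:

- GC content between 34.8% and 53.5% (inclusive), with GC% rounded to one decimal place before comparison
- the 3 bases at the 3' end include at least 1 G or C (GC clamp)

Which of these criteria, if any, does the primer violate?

Base counts: A=1, T=7, G=5, C=8 (length 21).
GC content: GC 13/21 = 61.9%, outside 34.8–53.5% ✗
GC clamp: 3' end GGT has 2 G/C ✓

Fails: GC content.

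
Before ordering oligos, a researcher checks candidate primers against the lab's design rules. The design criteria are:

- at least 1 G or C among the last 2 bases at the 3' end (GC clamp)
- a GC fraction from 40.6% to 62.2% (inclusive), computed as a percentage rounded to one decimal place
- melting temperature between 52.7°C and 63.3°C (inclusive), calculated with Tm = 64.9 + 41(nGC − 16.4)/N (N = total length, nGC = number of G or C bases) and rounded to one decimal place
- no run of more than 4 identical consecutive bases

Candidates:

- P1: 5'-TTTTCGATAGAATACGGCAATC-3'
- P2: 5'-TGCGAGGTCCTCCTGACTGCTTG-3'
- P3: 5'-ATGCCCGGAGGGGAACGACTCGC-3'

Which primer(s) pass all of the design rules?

P2 only.

P1 (22 nt, A=7 T=7 G=4 C=4): 3' end TC has 1 G/C ✓; GC 8/22 = 36.4%, outside 40.6–62.2% ✗; Tm = 64.9 + 41·(8 − 16.4)/22 = 49.2°C, outside 52.7–63.3°C ✗; longest run = 4 ✓ — fails.
P2 (23 nt, A=2 T=7 G=7 C=7): 3' end TG has 1 G/C ✓; GC 14/23 = 60.9% ✓; Tm = 64.9 + 41·(14 − 16.4)/23 = 60.6°C ✓; longest run = 2 ✓ — passes.
P3 (23 nt, A=5 T=2 G=9 C=7): 3' end GC has 2 G/C ✓; GC 16/23 = 69.6%, outside 40.6–62.2% ✗; Tm = 64.9 + 41·(16 − 16.4)/23 = 64.2°C, outside 52.7–63.3°C ✗; longest run = 4 ✓ — fails.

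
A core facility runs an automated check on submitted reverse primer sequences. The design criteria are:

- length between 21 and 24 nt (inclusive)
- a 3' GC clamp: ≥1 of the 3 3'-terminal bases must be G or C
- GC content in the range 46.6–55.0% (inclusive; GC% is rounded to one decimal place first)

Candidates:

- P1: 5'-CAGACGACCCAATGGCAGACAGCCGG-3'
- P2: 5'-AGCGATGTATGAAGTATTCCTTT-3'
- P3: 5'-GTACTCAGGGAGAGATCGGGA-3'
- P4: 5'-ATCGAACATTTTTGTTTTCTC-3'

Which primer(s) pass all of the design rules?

P1 (26 nt, A=8 T=1 G=8 C=9): length 26, outside 21–24 ✗; 3' end CGG has 3 G/C ✓; GC 17/26 = 65.4%, outside 46.6–55.0% ✗ — fails.
P2 (23 nt, A=6 T=9 G=5 C=3): length 23 ✓; 3' end TTT has 0 G/C, need ≥1 ✗; GC 8/23 = 34.8%, outside 46.6–55.0% ✗ — fails.
P3 (21 nt, A=6 T=3 G=9 C=3): length 21 ✓; 3' end GGA has 2 G/C ✓; GC 12/21 = 57.1%, outside 46.6–55.0% ✗ — fails.
P4 (21 nt, A=4 T=11 G=2 C=4): length 21 ✓; 3' end CTC has 2 G/C ✓; GC 6/21 = 28.6%, outside 46.6–55.0% ✗ — fails.

None of the candidates satisfy all criteria.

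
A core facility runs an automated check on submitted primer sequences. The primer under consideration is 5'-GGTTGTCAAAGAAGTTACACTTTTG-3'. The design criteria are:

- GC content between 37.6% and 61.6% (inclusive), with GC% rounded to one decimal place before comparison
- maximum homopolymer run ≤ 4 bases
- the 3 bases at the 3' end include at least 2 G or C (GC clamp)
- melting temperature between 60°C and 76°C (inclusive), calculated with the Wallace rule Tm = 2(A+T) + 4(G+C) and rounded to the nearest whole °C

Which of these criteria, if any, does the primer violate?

Fails: GC content, GC clamp.

Base counts: A=7, T=9, G=6, C=3 (length 25).
GC content: GC 9/25 = 36.0%, outside 37.6–61.6% ✗
homopolymer run: longest run = 4 ✓
GC clamp: 3' end TTG has 1 G/C, need ≥2 ✗
Tm: Tm = 2·16 + 4·9 = 68°C ✓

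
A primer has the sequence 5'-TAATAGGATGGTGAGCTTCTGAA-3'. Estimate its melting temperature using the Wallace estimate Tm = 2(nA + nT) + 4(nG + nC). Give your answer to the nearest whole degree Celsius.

64°C

Base counts: A=7, T=7, G=7, C=2 (length 23).
Tm = 2·(7+7) + 4·(7+2) = 2·14 + 4·9 = 28 + 36 = 64°C.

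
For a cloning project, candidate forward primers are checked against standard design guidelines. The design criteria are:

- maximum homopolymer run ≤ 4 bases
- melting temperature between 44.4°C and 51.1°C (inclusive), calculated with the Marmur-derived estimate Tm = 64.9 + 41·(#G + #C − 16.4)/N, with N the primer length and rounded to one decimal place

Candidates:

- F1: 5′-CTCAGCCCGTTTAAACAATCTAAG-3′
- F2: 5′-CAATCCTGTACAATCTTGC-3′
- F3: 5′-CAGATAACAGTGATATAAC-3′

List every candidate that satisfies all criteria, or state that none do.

F1 (24 nt, A=8 T=6 G=3 C=7): longest run = 3 ✓; Tm = 64.9 + 41·(10 − 16.4)/24 = 54.0°C, outside 44.4–51.1°C ✗ — fails.
F2 (19 nt, A=5 T=6 G=2 C=6): longest run = 2 ✓; Tm = 64.9 + 41·(8 − 16.4)/19 = 46.8°C ✓ — passes.
F3 (19 nt, A=9 T=4 G=3 C=3): longest run = 2 ✓; Tm = 64.9 + 41·(6 − 16.4)/19 = 42.5°C, outside 44.4–51.1°C ✗ — fails.

F2 only.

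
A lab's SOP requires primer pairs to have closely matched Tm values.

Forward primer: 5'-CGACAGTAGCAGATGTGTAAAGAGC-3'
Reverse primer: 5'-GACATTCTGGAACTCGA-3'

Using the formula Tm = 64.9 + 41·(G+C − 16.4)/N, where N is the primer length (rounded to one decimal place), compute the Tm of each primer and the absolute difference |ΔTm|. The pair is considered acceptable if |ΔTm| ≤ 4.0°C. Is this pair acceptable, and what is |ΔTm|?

Forward: G+C = 12, N = 25 → Tm = 64.9 + 41·(12 − 16.4)/25 = 57.7°C.
Reverse: G+C = 8, N = 17 → Tm = 64.9 + 41·(8 − 16.4)/17 = 44.6°C.
|ΔTm| = |57.7 − 44.6| = 13.1°C, > 4.0°C.

|ΔTm| = 13.1°C; the pair is not acceptable.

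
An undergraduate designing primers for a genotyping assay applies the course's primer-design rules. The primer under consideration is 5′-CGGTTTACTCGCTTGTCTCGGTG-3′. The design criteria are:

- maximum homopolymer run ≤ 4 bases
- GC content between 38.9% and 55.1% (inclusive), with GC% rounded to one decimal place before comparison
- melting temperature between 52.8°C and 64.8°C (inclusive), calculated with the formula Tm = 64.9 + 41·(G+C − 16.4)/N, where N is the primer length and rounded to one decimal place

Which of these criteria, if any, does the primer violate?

Base counts: A=1, T=9, G=7, C=6 (length 23).
homopolymer run: longest run = 3 ✓
GC content: GC 13/23 = 56.5%, outside 38.9–55.1% ✗
Tm: Tm = 64.9 + 41·(13 − 16.4)/23 = 58.8°C ✓

Fails: GC content.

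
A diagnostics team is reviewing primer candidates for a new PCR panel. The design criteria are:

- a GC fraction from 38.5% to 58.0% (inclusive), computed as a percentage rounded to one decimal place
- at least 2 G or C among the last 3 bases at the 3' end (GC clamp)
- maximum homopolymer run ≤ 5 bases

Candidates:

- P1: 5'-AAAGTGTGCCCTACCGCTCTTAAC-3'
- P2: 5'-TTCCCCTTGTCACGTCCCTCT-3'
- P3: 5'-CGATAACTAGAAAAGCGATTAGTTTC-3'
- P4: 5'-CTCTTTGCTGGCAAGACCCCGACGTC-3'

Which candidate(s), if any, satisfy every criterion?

P1 (24 nt, A=6 T=6 G=4 C=8): GC 12/24 = 50.0% ✓; 3' end AAC has 1 G/C, need ≥2 ✗; longest run = 3 ✓ — fails.
P2 (21 nt, A=1 T=8 G=2 C=10): GC 12/21 = 57.1% ✓; 3' end TCT has 1 G/C, need ≥2 ✗; longest run = 4 ✓ — fails.
P3 (26 nt, A=10 T=7 G=5 C=4): GC 9/26 = 34.6%, outside 38.5–58.0% ✗; 3' end TTC has 1 G/C, need ≥2 ✗; longest run = 4 ✓ — fails.
P4 (26 nt, A=4 T=6 G=6 C=10): GC 16/26 = 61.5%, outside 38.5–58.0% ✗; 3' end GTC has 2 G/C ✓; longest run = 4 ✓ — fails.

None of the candidates satisfy all criteria.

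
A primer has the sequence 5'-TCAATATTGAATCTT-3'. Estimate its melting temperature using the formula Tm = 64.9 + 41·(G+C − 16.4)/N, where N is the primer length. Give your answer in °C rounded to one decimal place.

Base counts: A=5, T=7, G=1, C=2; G+C = 3, N = 15.
Tm = 64.9 + 41·(3 − 16.4)/15 = 64.9 + -549.40/15 = 28.3°C.

28.3°C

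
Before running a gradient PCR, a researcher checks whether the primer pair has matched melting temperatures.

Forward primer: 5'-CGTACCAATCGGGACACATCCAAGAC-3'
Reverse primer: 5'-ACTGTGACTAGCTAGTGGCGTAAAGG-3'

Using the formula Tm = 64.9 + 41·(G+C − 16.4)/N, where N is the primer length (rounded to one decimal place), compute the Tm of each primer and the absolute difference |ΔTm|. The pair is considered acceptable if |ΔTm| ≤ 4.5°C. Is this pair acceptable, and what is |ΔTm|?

|ΔTm| = 1.6°C; the pair is acceptable.

Forward: G+C = 14, N = 26 → Tm = 64.9 + 41·(14 − 16.4)/26 = 61.1°C.
Reverse: G+C = 13, N = 26 → Tm = 64.9 + 41·(13 − 16.4)/26 = 59.5°C.
|ΔTm| = |61.1 − 59.5| = 1.6°C, ≤ 4.5°C.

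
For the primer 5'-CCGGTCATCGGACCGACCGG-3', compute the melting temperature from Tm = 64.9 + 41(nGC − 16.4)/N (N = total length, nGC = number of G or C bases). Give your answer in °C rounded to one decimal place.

Base counts: A=3, T=2, G=7, C=8; G+C = 15, N = 20.
Tm = 64.9 + 41·(15 − 16.4)/20 = 64.9 + -57.40/20 = 62.0°C.

62.0°C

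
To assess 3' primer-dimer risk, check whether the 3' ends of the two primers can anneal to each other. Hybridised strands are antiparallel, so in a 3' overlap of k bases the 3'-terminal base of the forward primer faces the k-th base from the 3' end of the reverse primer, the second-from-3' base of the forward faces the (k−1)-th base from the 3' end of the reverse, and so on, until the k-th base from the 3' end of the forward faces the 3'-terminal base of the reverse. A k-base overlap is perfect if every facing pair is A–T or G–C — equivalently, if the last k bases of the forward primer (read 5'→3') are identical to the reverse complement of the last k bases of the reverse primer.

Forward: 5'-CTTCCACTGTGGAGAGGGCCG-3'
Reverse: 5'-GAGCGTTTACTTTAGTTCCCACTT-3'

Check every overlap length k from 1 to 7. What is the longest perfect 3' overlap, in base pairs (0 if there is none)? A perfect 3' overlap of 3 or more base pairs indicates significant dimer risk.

Last 7 bases (5'→3') — forward …AGGGCCG, reverse …CCCACTT.
Reverse complement of the reverse primer's last 7 bases: AAGTGGG; its first k bases are the reverse complement of the reverse primer's last k bases, so a perfect k-base overlap needs the forward primer's last k bases to equal them.
Comparing (forward last k vs required): k=1: G vs A ✗; k=2: CG vs AA ✗; k=3: CCG vs AAG ✗; k=4: GCCG vs AAGT ✗; k=5: GGCCG vs AAGTG ✗; k=6: GGGCCG vs AAGTGG ✗; k=7: AGGGCCG vs AAGTGGG ✗.
No overlap length from 1 to 7 is perfect, so the longest perfect 3' overlap is 0.

Longest perfect overlap: 0 complementary base pairs; below the dimer-risk threshold (threshold 3).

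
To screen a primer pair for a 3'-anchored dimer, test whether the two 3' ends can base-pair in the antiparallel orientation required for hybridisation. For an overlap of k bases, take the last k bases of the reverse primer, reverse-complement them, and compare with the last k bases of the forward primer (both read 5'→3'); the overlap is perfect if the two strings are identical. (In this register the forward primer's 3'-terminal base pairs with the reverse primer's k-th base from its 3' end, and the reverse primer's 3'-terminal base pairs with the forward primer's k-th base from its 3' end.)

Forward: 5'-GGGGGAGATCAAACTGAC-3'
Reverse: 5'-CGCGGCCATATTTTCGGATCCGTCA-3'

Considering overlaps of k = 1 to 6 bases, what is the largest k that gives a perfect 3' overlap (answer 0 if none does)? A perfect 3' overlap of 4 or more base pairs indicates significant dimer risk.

Longest perfect overlap: 4 complementary base pairs; significant dimer risk (threshold 4).

Last 6 bases (5'→3') — forward …ACTGAC, reverse …CCGTCA.
Reverse complement of the reverse primer's last 6 bases: TGACGG; its first k bases are the reverse complement of the reverse primer's last k bases, so a perfect k-base overlap needs the forward primer's last k bases to equal them.
Comparing (forward last k vs required): k=1: C vs T ✗; k=2: AC vs TG ✗; k=3: GAC vs TGA ✗; k=4: TGAC vs TGAC ✓; k=5: CTGAC vs TGACG ✗; k=6: ACTGAC vs TGACGG ✗.
Only k = 4 is perfect, so the longest perfect 3' overlap is 4.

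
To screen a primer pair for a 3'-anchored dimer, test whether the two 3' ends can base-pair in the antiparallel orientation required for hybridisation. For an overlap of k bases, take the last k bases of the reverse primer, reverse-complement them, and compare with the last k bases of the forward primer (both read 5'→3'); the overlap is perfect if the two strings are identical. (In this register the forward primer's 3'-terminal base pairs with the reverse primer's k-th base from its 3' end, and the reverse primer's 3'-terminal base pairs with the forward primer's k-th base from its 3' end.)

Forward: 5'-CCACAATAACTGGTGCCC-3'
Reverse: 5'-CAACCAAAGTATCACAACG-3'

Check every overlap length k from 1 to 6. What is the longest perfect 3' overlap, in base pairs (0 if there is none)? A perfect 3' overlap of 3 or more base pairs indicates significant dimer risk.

Last 6 bases (5'→3') — forward …GTGCCC, reverse …ACAACG.
Reverse complement of the reverse primer's last 6 bases: CGTTGT; its first k bases are the reverse complement of the reverse primer's last k bases, so a perfect k-base overlap needs the forward primer's last k bases to equal them.
Comparing (forward last k vs required): k=1: C vs C ✓; k=2: CC vs CG ✗; k=3: CCC vs CGT ✗; k=4: GCCC vs CGTT ✗; k=5: TGCCC vs CGTTG ✗; k=6: GTGCCC vs CGTTGT ✗.
Only k = 1 is perfect, so the longest perfect 3' overlap is 1.

Longest perfect overlap: 1 complementary base pair; below the dimer-risk threshold (threshold 3).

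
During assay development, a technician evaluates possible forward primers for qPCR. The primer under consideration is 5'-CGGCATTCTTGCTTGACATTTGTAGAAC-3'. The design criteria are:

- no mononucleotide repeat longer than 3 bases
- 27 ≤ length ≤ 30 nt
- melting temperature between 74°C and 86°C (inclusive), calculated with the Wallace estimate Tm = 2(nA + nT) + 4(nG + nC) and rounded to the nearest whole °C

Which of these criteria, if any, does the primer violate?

Meets all criteria.

Base counts: A=6, T=10, G=6, C=6 (length 28).
homopolymer run: longest run = 3 ✓
length: length 28 ✓
Tm: Tm = 2·16 + 4·12 = 80°C ✓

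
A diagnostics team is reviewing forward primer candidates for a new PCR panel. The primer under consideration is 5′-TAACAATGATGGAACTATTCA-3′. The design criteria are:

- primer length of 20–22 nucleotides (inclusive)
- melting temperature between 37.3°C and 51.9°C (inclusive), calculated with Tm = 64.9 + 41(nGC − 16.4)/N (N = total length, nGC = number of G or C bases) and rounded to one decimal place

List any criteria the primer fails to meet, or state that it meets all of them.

Meets all criteria.

Base counts: A=9, T=6, G=3, C=3 (length 21).
length: length 21 ✓
Tm: Tm = 64.9 + 41·(6 − 16.4)/21 = 44.6°C ✓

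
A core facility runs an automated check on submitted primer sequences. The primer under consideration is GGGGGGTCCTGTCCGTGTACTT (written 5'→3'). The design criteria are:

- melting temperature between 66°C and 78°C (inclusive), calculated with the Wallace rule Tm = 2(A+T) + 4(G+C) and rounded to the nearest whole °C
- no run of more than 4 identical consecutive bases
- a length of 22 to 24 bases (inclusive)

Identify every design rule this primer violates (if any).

Base counts: A=1, T=7, G=9, C=5 (length 22).
Tm: Tm = 2·8 + 4·14 = 72°C ✓
homopolymer run: longest run = 6, exceeds 4 ✗
length: length 22 ✓

Fails: homopolymer run.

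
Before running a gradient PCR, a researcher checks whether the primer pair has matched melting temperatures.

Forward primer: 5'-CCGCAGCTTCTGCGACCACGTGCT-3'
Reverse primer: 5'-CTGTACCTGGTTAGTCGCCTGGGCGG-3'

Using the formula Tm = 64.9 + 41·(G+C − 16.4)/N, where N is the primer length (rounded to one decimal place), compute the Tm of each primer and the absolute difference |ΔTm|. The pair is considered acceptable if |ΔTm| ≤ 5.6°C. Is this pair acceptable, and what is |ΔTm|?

Forward: G+C = 16, N = 24 → Tm = 64.9 + 41·(16 − 16.4)/24 = 64.2°C.
Reverse: G+C = 17, N = 26 → Tm = 64.9 + 41·(17 − 16.4)/26 = 65.8°C.
|ΔTm| = |64.2 − 65.8| = 1.6°C, ≤ 5.6°C.

|ΔTm| = 1.6°C; the pair is acceptable.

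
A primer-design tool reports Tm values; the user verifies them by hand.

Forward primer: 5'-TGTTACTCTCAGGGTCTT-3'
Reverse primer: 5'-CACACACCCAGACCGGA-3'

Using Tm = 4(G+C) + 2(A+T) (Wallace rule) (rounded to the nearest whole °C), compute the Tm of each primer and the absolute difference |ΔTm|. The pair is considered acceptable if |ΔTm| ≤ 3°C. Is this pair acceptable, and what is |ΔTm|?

|ΔTm| = 4°C; the pair is not acceptable.

Forward: A=2 T=8 G=4 C=4 → Tm = 2·10 + 4·8 = 52°C.
Reverse: A=6 T=0 G=3 C=8 → Tm = 2·6 + 4·11 = 56°C.
|ΔTm| = |52 − 56| = 4°C, > 3°C.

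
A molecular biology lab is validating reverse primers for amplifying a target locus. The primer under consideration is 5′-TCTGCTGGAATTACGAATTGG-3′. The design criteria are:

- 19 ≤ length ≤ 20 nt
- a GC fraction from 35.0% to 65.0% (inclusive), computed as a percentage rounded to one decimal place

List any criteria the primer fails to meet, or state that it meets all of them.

Fails: length.

Base counts: A=5, T=7, G=6, C=3 (length 21).
length: length 21, outside 19–20 ✗
GC content: GC 9/21 = 42.9% ✓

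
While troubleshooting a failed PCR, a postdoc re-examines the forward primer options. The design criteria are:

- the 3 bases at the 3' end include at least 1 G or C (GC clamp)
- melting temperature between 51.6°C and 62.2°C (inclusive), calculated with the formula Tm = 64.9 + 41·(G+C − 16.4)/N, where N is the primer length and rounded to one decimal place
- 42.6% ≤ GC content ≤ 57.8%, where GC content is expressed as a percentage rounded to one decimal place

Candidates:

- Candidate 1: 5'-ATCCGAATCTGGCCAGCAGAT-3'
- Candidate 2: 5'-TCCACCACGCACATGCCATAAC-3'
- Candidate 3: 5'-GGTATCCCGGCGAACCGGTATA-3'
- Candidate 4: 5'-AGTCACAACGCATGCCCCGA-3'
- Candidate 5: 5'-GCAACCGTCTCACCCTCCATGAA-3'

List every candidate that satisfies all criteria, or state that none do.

Candidate 1 (21 nt, A=6 T=4 G=5 C=6): 3' end GAT has 1 G/C ✓; Tm = 64.9 + 41·(11 − 16.4)/21 = 54.4°C ✓; GC 11/21 = 52.4% ✓ — passes.
Candidate 2 (22 nt, A=7 T=3 G=2 C=10): 3' end AAC has 1 G/C ✓; Tm = 64.9 + 41·(12 − 16.4)/22 = 56.7°C ✓; GC 12/22 = 54.5% ✓ — passes.
Candidate 3 (22 nt, A=5 T=4 G=7 C=6): 3' end ATA has 0 G/C, need ≥1 ✗; Tm = 64.9 + 41·(13 − 16.4)/22 = 58.6°C ✓; GC 13/22 = 59.1%, outside 42.6–57.8% ✗ — fails.
Candidate 4 (20 nt, A=6 T=2 G=4 C=8): 3' end CGA has 2 G/C ✓; Tm = 64.9 + 41·(12 − 16.4)/20 = 55.9°C ✓; GC 12/20 = 60.0%, outside 42.6–57.8% ✗ — fails.
Candidate 5 (23 nt, A=6 T=4 G=3 C=10): 3' end GAA has 1 G/C ✓; Tm = 64.9 + 41·(13 − 16.4)/23 = 58.8°C ✓; GC 13/23 = 56.5% ✓ — passes.

Candidate 1, Candidate 2 and Candidate 5.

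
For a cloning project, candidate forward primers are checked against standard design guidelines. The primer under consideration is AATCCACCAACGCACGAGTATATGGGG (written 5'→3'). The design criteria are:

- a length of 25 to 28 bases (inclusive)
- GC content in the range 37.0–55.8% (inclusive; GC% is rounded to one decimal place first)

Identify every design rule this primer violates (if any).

Meets all criteria.

Base counts: A=9, T=4, G=7, C=7 (length 27).
length: length 27 ✓
GC content: GC 14/27 = 51.9% ✓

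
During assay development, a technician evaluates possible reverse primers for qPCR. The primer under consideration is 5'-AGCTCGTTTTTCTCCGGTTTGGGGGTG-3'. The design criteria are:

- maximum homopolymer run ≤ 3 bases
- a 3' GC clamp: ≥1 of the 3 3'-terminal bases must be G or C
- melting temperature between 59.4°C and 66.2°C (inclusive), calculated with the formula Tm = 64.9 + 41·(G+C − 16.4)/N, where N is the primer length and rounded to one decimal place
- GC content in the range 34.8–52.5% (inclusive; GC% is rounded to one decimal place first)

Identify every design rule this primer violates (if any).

Base counts: A=1, T=11, G=10, C=5 (length 27).
homopolymer run: longest run = 5, exceeds 3 ✗
GC clamp: 3' end GTG has 2 G/C ✓
Tm: Tm = 64.9 + 41·(15 − 16.4)/27 = 62.8°C ✓
GC content: GC 15/27 = 55.6%, outside 34.8–52.5% ✗

Fails: homopolymer run, GC content.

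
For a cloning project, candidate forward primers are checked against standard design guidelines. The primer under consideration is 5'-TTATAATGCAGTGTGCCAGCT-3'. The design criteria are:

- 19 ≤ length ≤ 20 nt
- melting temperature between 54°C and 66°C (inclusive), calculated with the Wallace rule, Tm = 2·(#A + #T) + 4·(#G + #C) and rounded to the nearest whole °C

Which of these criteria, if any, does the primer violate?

Base counts: A=5, T=7, G=5, C=4 (length 21).
length: length 21, outside 19–20 ✗
Tm: Tm = 2·12 + 4·9 = 60°C ✓

Fails: length.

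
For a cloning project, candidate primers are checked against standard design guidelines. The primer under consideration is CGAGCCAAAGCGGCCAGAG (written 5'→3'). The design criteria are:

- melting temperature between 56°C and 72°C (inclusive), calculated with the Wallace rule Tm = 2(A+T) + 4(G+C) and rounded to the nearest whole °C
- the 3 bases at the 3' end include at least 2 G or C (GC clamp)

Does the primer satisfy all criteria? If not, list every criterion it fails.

Base counts: A=6, T=0, G=7, C=6 (length 19).
Tm: Tm = 2·6 + 4·13 = 64°C ✓
GC clamp: 3' end GAG has 2 G/C ✓

Meets all criteria.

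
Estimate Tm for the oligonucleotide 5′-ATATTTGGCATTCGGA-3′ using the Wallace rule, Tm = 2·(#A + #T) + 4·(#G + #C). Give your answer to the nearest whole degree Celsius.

Base counts: A=4, T=6, G=4, C=2 (length 16).
Tm = 2·(4+6) + 4·(4+2) = 2·10 + 4·6 = 20 + 24 = 44°C.

44°C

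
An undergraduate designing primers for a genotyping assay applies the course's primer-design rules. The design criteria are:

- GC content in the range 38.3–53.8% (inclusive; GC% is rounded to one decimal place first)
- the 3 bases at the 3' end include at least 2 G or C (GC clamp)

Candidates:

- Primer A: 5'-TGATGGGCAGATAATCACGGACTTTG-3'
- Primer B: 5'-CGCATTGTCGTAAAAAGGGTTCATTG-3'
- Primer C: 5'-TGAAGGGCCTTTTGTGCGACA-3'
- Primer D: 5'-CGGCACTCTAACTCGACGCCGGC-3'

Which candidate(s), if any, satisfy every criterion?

None of the candidates satisfy all criteria.

Primer A (26 nt, A=7 T=7 G=8 C=4): GC 12/26 = 46.2% ✓; 3' end TTG has 1 G/C, need ≥2 ✗ — fails.
Primer B (26 nt, A=7 T=8 G=7 C=4): GC 11/26 = 42.3% ✓; 3' end TTG has 1 G/C, need ≥2 ✗ — fails.
Primer C (21 nt, A=4 T=6 G=7 C=4): GC 11/21 = 52.4% ✓; 3' end ACA has 1 G/C, need ≥2 ✗ — fails.
Primer D (23 nt, A=4 T=3 G=6 C=10): GC 16/23 = 69.6%, outside 38.3–53.8% ✗; 3' end GGC has 3 G/C ✓ — fails.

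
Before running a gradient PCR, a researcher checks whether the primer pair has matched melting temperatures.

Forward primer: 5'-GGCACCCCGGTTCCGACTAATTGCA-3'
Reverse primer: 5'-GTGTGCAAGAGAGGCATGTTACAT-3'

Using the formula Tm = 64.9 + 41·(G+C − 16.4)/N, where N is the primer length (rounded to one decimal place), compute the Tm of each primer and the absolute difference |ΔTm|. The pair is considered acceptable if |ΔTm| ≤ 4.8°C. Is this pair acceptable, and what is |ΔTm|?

Forward: G+C = 15, N = 25 → Tm = 64.9 + 41·(15 − 16.4)/25 = 62.6°C.
Reverse: G+C = 11, N = 24 → Tm = 64.9 + 41·(11 − 16.4)/24 = 55.7°C.
|ΔTm| = |62.6 − 55.7| = 6.9°C, > 4.8°C.

|ΔTm| = 6.9°C; the pair is not acceptable.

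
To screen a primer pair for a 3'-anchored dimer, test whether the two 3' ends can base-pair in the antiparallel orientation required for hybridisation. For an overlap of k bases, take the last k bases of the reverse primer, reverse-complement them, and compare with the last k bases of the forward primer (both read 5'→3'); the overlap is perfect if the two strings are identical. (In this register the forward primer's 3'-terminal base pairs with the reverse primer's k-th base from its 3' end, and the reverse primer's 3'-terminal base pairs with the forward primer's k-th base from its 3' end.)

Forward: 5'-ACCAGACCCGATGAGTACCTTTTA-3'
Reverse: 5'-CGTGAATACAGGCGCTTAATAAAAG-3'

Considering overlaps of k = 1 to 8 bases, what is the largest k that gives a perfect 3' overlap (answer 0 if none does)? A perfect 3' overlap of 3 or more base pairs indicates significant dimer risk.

Last 8 bases (5'→3') — forward …ACCTTTTA, reverse …AATAAAAG.
Reverse complement of the reverse primer's last 8 bases: CTTTTATT; its first k bases are the reverse complement of the reverse primer's last k bases, so a perfect k-base overlap needs the forward primer's last k bases to equal them.
Comparing (forward last k vs required): k=1: A vs C ✗; k=2: TA vs CT ✗; k=3: TTA vs CTT ✗; k=4: TTTA vs CTTT ✗; k=5: TTTTA vs CTTTT ✗; k=6: CTTTTA vs CTTTTA ✓; k=7: CCTTTTA vs CTTTTAT ✗; k=8: ACCTTTTA vs CTTTTATT ✗.
Only k = 6 is perfect, so the longest perfect 3' overlap is 6.

Longest perfect overlap: 6 complementary base pairs; significant dimer risk (threshold 3).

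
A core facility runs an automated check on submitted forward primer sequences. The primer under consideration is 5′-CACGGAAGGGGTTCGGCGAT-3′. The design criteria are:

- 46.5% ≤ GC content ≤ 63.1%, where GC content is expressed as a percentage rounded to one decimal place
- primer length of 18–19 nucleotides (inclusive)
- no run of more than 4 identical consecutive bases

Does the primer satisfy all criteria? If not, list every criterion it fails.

Fails: GC content, length.

Base counts: A=4, T=3, G=9, C=4 (length 20).
GC content: GC 13/20 = 65.0%, outside 46.5–63.1% ✗
length: length 20, outside 18–19 ✗
homopolymer run: longest run = 4 ✓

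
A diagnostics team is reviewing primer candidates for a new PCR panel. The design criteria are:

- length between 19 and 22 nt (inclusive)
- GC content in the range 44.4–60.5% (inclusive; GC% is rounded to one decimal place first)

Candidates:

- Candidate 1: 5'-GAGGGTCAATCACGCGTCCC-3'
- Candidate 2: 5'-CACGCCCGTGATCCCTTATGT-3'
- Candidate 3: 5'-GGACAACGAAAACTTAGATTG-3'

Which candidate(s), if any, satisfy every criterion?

Candidate 1 (20 nt, A=4 T=3 G=6 C=7): length 20 ✓; GC 13/20 = 65.0%, outside 44.4–60.5% ✗ — fails.
Candidate 2 (21 nt, A=3 T=6 G=4 C=8): length 21 ✓; GC 12/21 = 57.1% ✓ — passes.
Candidate 3 (21 nt, A=9 T=4 G=5 C=3): length 21 ✓; GC 8/21 = 38.1%, outside 44.4–60.5% ✗ — fails.

Candidate 2 only.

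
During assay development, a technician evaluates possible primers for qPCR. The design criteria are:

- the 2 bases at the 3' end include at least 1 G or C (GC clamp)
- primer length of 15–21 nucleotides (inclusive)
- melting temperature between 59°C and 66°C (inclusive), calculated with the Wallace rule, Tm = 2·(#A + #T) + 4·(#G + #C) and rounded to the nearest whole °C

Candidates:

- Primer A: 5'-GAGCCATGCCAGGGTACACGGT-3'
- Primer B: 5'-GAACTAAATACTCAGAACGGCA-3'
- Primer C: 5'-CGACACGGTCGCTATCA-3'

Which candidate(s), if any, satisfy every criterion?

None of the candidates satisfy all criteria.

Primer A (22 nt, A=5 T=3 G=8 C=6): 3' end GT has 1 G/C ✓; length 22, outside 15–21 ✗; Tm = 2·8 + 4·14 = 72°C, outside 59–66°C ✗ — fails.
Primer B (22 nt, A=10 T=3 G=4 C=5): 3' end CA has 1 G/C ✓; length 22, outside 15–21 ✗; Tm = 2·13 + 4·9 = 62°C ✓ — fails.
Primer C (17 nt, A=4 T=3 G=4 C=6): 3' end CA has 1 G/C ✓; length 17 ✓; Tm = 2·7 + 4·10 = 54°C, outside 59–66°C ✗ — fails.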